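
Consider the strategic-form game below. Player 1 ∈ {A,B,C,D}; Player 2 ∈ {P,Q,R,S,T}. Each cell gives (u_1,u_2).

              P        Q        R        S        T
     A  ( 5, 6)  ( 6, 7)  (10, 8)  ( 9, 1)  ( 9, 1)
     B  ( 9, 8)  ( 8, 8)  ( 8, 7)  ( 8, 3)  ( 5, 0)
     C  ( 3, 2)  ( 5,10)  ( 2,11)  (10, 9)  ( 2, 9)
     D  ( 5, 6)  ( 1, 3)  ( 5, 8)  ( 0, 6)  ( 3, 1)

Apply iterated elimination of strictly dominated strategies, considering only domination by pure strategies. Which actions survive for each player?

IESDS → P1:{A,B} P2:{P,Q,R}

P1 drop D (B beats it: P:9>5 Q:8>1 R:8>5 S:8>0 T:5>3)
P2 drop S (Q beats it: A:7>1 B:8>3 C:10>9)
P1 drop C (A beats it: P:5>3 Q:6>5 R:10>2 T:9>2)
P2 drop T (P beats it: A:6>1 B:8>0)
P1→{A,B} P2→{P,Q,R}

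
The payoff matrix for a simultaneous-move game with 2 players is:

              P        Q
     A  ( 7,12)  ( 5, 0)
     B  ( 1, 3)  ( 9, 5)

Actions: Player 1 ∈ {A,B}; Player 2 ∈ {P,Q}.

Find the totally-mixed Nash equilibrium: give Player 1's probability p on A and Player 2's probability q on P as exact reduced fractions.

P1 indiff ⇒ q·7+(1-q)·5 = q·1+(1-q)·9 ⇒ q(6) = (1-q)(4) ⇒ q = 2/5
P2 indiff ⇒ p·12+(1-p)·3 = p·0+(1-p)·5 ⇒ p(12) = (1-p)(2) ⇒ p = 1/7

P1 mixes 1/7 on A; P2 mixes 2/5 on P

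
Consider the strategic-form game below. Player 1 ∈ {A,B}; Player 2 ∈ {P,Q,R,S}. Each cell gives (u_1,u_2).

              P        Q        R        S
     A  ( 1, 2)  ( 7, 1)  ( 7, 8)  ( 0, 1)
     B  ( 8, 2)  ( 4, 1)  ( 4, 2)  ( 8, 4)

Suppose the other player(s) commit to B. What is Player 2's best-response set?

u_2(P vs B) = 2
u_2(Q vs B) = 1
u_2(R vs B) = 2
u_2(S vs B) = 4
max payoff 4 at {S}

argmax u_2 = {S}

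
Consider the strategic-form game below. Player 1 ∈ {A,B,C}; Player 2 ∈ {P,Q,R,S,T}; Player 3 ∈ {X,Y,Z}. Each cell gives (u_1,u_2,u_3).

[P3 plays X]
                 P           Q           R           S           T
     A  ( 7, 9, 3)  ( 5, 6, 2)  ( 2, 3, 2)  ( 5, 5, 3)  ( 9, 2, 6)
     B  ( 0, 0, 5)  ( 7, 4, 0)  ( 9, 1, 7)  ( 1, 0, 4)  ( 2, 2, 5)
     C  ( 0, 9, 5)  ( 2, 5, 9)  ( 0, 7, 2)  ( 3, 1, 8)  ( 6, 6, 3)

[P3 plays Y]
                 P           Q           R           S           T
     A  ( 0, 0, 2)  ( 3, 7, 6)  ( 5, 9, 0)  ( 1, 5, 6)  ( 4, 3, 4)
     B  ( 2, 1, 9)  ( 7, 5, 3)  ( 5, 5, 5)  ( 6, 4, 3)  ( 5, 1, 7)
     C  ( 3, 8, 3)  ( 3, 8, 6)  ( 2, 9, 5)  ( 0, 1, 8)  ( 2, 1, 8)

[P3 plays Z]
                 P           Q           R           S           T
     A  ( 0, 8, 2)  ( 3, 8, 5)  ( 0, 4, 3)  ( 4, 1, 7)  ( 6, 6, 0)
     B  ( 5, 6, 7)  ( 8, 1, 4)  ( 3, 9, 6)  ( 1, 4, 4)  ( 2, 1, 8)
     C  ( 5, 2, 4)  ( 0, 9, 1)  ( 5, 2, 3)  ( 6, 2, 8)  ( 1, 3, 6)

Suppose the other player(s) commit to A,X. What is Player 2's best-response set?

argmax u_2 = {P}

u_2(P vs A,X) = 9
u_2(Q vs A,X) = 6
u_2(R vs A,X) = 3
u_2(S vs A,X) = 5
u_2(T vs A,X) = 2
max payoff 9 at {P}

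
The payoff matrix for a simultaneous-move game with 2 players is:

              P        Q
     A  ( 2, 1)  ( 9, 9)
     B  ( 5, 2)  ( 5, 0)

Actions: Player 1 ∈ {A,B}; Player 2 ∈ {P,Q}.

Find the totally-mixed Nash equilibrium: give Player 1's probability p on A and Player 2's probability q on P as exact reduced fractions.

P1 indiff ⇒ q·2+(1-q)·9 = q·5+(1-q)·5 ⇒ q(-3) = (1-q)(-4) ⇒ q = 4/7
P2 indiff ⇒ p·1+(1-p)·2 = p·9+(1-p)·0 ⇒ p(-8) = (1-p)(-2) ⇒ p = 1/5

p=1/5, q=4/7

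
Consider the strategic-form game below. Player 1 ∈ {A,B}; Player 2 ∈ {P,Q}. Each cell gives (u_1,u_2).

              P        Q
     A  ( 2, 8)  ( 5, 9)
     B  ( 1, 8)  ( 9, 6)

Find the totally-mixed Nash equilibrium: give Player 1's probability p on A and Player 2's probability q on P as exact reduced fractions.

p=2/3, q=4/5

P1 indiff ⇒ q·2+(1-q)·5 = q·1+(1-q)·9 ⇒ q(1) = (1-q)(4) ⇒ q = 4/5
P2 indiff ⇒ p·8+(1-p)·8 = p·9+(1-p)·6 ⇒ p(-1) = (1-p)(-2) ⇒ p = 2/3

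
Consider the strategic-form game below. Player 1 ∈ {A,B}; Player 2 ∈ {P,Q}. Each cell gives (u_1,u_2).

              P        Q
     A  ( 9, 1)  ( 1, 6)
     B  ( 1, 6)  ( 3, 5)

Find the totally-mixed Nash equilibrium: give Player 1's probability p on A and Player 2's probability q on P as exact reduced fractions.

P1 indiff ⇒ q·9+(1-q)·1 = q·1+(1-q)·3 ⇒ q(8) = (1-q)(2) ⇒ q = 1/5
P2 indiff ⇒ p·1+(1-p)·6 = p·6+(1-p)·5 ⇒ p(-5) = (1-p)(-1) ⇒ p = 1/6

P1 mixes 1/6 on A; P2 mixes 1/5 on P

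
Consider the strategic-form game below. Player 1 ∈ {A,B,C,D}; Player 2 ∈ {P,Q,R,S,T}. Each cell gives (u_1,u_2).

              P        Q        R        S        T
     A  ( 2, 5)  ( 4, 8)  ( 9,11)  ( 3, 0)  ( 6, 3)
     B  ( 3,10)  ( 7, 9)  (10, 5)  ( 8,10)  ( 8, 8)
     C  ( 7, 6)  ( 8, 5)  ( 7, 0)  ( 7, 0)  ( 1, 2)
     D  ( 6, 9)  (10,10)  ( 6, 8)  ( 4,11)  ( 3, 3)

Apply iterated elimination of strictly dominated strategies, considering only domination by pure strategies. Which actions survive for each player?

P1 drop A (B beats it: P:3>2 Q:7>4 R:10>9 S:8>3 T:8>6)
P2 drop R (P beats it: B:10>5 C:6>0 D:9>8)
P2 drop T (P beats it: B:10>8 C:6>2 D:9>3)
P1→{B,C,D} P2→{P,Q,S}

Survivors P1:{B,C,D} P2:{P,Q,S}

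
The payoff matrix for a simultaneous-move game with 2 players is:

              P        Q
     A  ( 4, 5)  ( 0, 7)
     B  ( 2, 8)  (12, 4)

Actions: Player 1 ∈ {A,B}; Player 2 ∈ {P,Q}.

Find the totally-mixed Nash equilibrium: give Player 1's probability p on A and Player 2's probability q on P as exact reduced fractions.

(p,q) = (2/3, 6/7)

P1 indiff ⇒ q·4+(1-q)·0 = q·2+(1-q)·12 ⇒ q(2) = (1-q)(12) ⇒ q = 6/7
P2 indiff ⇒ p·5+(1-p)·8 = p·7+(1-p)·4 ⇒ p(-2) = (1-p)(-4) ⇒ p = 2/3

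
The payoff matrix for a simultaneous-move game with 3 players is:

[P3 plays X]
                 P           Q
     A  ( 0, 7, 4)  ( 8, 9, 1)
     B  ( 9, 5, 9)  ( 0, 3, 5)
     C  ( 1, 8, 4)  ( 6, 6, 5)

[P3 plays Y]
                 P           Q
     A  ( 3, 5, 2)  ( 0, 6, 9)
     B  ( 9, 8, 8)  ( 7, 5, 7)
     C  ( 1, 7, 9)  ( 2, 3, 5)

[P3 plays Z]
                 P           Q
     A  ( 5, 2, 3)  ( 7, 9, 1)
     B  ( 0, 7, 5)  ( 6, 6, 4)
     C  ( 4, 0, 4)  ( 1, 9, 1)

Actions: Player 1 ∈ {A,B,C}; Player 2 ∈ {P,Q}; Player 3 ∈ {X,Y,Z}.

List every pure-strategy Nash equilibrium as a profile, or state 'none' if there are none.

(A,P,X): not NE [P1→B gives 9>0; P2→Q gives 9>7]
(A,P,Y): not NE [P1→B gives 9>3; P2→Q gives 6>5; P3→X gives 4>2]
(A,P,Z): not NE [P2→Q gives 9>2; P3→X gives 4>3]
(A,Q,X): not NE [P3→Y gives 9>1]
(A,Q,Y): not NE [P1→B gives 7>0]
(A,Q,Z): not NE [P3→Y gives 9>1]
(B,P,X): NE
(B,P,Y): not NE [P3→X gives 9>8]
(B,P,Z): not NE [P1→A gives 5>0; P3→X gives 9>5]
(B,Q,X): not NE [P1→A gives 8>0; P2→P gives 5>3; P3→Y gives 7>5]
(B,Q,Y): not NE [P2→P gives 8>5]
(B,Q,Z): not NE [P1→A gives 7>6; P2→P gives 7>6; P3→Y gives 7>4]
(C,P,X): not NE [P1→B gives 9>1; P3→Y gives 9>4]
(C,P,Y): not NE [P1→B gives 9>1]
(C,P,Z): not NE [P1→A gives 5>4; P2→Q gives 9>0; P3→Y gives 9>4]
(C,Q,X): not NE [P1→A gives 8>6; P2→P gives 8>6]
(C,Q,Y): not NE [P1→B gives 7>2; P2→P gives 7>3]
(C,Q,Z): not NE [P1→A gives 7>1; P3→Y gives 5>1]

PSNE = {(B,P,X)}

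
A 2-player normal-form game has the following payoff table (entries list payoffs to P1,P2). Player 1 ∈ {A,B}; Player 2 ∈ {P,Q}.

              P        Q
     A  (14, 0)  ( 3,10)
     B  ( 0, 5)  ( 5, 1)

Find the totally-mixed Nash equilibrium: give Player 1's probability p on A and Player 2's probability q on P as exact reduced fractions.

P1 indiff ⇒ q·14+(1-q)·3 = q·0+(1-q)·5 ⇒ q(14) = (1-q)(2) ⇒ q = 1/8
P2 indiff ⇒ p·0+(1-p)·5 = p·10+(1-p)·1 ⇒ p(-10) = (1-p)(-4) ⇒ p = 2/7

P1 mixes 2/7 on A; P2 mixes 1/8 on P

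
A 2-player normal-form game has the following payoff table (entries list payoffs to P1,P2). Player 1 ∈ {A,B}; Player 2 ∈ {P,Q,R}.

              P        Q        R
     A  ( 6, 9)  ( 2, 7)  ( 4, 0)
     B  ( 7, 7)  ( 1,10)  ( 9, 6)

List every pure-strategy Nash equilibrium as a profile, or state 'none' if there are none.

(A,P): not NE [P1→B gives 7>6]
(A,Q): not NE [P2→P gives 9>7]
(A,R): not NE [P1→B gives 9>4; P2→P gives 9>0]
(B,P): not NE [P2→Q gives 10>7]
(B,Q): not NE [P1→A gives 2>1]
(B,R): not NE [P2→Q gives 10>6]

No pure NE.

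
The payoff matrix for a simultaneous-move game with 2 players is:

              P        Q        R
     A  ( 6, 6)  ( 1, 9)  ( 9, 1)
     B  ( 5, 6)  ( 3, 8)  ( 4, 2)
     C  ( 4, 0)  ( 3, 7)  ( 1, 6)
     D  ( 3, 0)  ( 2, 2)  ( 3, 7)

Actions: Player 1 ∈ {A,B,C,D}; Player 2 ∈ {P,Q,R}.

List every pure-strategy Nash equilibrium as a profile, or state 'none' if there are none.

(A,P): not NE [P2→Q gives 9>6]
(A,Q): not NE [P1→C gives 3>1]
(A,R): not NE [P2→Q gives 9>1]
(B,P): not NE [P1→A gives 6>5; P2→Q gives 8>6]
(B,Q): NE
(B,R): not NE [P1→A gives 9>4; P2→Q gives 8>2]
(C,P): not NE [P1→A gives 6>4; P2→Q gives 7>0]
(C,Q): NE
(C,R): not NE [P1→A gives 9>1; P2→Q gives 7>6]
(D,P): not NE [P1→A gives 6>3; P2→R gives 7>0]
(D,Q): not NE [P1→C gives 3>2; P2→R gives 7>2]
(D,R): not NE [P1→A gives 9>3]

NE set: (B,Q), (C,Q)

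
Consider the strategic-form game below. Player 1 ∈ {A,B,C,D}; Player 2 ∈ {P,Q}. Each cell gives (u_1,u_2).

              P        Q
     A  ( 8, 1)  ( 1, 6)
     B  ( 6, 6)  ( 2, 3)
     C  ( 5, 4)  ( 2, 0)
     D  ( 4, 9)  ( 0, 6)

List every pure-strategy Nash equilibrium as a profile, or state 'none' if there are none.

PSNE: ∅

(A,P): not NE [P2→Q gives 6>1]
(A,Q): not NE [P1→C gives 2>1]
(B,P): not NE [P1→A gives 8>6]
(B,Q): not NE [P2→P gives 6>3]
(C,P): not NE [P1→A gives 8>5]
(C,Q): not NE [P2→P gives 4>0]
(D,P): not NE [P1→A gives 8>4]
(D,Q): not NE [P1→C gives 2>0; P2→P gives 9>6]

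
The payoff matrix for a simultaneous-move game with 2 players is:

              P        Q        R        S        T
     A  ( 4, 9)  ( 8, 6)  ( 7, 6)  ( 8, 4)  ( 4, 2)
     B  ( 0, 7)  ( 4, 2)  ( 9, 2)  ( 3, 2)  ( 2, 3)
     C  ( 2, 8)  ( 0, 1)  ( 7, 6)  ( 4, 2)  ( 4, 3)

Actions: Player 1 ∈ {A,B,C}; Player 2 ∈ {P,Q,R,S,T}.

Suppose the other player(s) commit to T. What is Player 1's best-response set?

BR_1 = {A,C}

u_1(A vs T) = 4
u_1(B vs T) = 2
u_1(C vs T) = 4
max payoff 4 at {A,C}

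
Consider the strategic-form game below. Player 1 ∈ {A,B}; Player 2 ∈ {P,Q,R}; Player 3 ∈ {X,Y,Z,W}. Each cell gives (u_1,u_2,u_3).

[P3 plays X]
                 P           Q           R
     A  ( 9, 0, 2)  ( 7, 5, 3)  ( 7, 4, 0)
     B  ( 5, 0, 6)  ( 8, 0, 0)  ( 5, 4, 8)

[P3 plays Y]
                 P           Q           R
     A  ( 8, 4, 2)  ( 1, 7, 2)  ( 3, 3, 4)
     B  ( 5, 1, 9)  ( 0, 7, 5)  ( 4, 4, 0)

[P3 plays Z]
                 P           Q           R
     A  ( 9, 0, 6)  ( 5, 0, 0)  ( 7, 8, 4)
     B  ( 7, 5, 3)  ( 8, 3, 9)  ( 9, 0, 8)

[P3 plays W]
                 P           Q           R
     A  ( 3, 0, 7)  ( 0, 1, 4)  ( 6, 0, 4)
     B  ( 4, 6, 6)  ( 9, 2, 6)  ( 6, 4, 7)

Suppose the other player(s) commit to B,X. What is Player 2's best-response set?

u_2(P vs B,X) = 0
u_2(Q vs B,X) = 0
u_2(R vs B,X) = 4
max payoff 4 at {R}

BR_2 = {R}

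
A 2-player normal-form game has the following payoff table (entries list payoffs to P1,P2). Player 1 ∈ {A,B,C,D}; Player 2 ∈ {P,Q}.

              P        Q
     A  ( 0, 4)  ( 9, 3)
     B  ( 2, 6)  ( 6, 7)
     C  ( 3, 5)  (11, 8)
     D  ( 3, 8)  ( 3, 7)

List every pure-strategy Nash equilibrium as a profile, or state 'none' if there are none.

(A,P): not NE [P1→D gives 3>0]
(A,Q): not NE [P1→C gives 11>9; P2→P gives 4>3]
(B,P): not NE [P1→D gives 3>2; P2→Q gives 7>6]
(B,Q): not NE [P1→C gives 11>6]
(C,P): not NE [P2→Q gives 8>5]
(C,Q): NE
(D,P): NE
(D,Q): not NE [P1→C gives 11>3; P2→P gives 8>7]

NE set: (C,Q), (D,P)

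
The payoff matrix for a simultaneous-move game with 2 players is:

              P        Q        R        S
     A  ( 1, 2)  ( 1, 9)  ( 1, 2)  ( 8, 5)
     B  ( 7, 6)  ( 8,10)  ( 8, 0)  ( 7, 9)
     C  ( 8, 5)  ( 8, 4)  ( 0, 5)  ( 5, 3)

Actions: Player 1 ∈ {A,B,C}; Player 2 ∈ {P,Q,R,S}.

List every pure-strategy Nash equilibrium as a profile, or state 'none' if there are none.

NE set: (B,Q), (C,P)

(A,P): not NE [P1→C gives 8>1; P2→Q gives 9>2]
(A,Q): not NE [P1→C gives 8>1]
(A,R): not NE [P1→B gives 8>1; P2→Q gives 9>2]
(A,S): not NE [P2→Q gives 9>5]
(B,P): not NE [P1→C gives 8>7; P2→Q gives 10>6]
(B,Q): NE
(B,R): not NE [P2→Q gives 10>0]
(B,S): not NE [P1→A gives 8>7; P2→Q gives 10>9]
(C,P): NE
(C,Q): not NE [P2→R gives 5>4]
(C,R): not NE [P1→B gives 8>0]
(C,S): not NE [P1→A gives 8>5; P2→R gives 5>3]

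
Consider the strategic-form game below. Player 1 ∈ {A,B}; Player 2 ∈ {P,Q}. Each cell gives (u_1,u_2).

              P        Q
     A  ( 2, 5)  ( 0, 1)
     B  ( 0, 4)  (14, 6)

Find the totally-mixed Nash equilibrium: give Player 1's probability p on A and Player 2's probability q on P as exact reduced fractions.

p=1/3, q=7/8

P1 indiff ⇒ q·2+(1-q)·0 = q·0+(1-q)·14 ⇒ q(2) = (1-q)(14) ⇒ q = 7/8
P2 indiff ⇒ p·5+(1-p)·4 = p·1+(1-p)·6 ⇒ p(4) = (1-p)(2) ⇒ p = 1/3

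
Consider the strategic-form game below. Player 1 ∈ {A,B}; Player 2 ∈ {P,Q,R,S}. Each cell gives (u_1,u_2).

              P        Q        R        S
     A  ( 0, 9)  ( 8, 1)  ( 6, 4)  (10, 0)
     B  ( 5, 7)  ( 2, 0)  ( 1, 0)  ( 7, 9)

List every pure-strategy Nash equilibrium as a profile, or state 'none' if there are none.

Equilibria: none

(A,P): not NE [P1→B gives 5>0]
(A,Q): not NE [P2→P gives 9>1]
(A,R): not NE [P2→P gives 9>4]
(A,S): not NE [P2→P gives 9>0]
(B,P): not NE [P2→S gives 9>7]
(B,Q): not NE [P1→A gives 8>2; P2→S gives 9>0]
(B,R): not NE [P1→A gives 6>1; P2→S gives 9>0]
(B,S): not NE [P1→A gives 10>7]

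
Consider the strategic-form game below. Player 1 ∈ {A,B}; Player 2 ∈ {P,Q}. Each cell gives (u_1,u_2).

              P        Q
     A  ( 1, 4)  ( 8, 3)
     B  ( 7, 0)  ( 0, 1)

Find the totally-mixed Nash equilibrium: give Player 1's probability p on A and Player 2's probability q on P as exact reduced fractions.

P1 indiff ⇒ q·1+(1-q)·8 = q·7+(1-q)·0 ⇒ q(-6) = (1-q)(-8) ⇒ q = 4/7
P2 indiff ⇒ p·4+(1-p)·0 = p·3+(1-p)·1 ⇒ p(1) = (1-p)(1) ⇒ p = 1/2

p=1/2, q=4/7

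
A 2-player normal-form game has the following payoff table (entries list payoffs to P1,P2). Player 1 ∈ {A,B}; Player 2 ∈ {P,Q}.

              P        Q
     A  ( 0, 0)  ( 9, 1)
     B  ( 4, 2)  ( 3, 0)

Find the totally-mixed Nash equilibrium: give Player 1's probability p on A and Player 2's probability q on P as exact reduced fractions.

P1 indiff ⇒ q·0+(1-q)·9 = q·4+(1-q)·3 ⇒ q(-4) = (1-q)(-6) ⇒ q = 3/5
P2 indiff ⇒ p·0+(1-p)·2 = p·1+(1-p)·0 ⇒ p(-1) = (1-p)(-2) ⇒ p = 2/3

p=2/3, q=3/5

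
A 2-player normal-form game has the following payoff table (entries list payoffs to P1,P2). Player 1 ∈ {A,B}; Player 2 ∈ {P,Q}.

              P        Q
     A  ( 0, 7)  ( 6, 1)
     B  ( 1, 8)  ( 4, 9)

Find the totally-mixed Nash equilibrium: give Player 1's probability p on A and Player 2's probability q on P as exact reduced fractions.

P1 indiff ⇒ q·0+(1-q)·6 = q·1+(1-q)·4 ⇒ q(-1) = (1-q)(-2) ⇒ q = 2/3
P2 indiff ⇒ p·7+(1-p)·8 = p·1+(1-p)·9 ⇒ p(6) = (1-p)(1) ⇒ p = 1/7

P1 mixes 1/7 on A; P2 mixes 2/3 on P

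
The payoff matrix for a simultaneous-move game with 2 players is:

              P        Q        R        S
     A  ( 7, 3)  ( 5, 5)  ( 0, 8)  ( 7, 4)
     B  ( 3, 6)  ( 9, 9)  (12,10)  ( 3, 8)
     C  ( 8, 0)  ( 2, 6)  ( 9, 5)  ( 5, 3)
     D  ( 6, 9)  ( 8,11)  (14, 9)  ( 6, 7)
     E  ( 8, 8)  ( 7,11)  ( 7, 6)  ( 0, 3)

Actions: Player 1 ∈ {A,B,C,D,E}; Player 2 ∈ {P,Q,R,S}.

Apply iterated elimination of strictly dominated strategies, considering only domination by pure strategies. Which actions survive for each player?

P2 drop P (Q beats it: A:5>3 B:9>6 C:6>0 D:11>9 E:11>8)
P1 drop C (D beats it: Q:8>2 R:14>9 S:6>5)
P1 drop E (B beats it: Q:9>7 R:12>7 S:3>0)
P2 drop S (Q beats it: A:5>4 B:9>8 D:11>7)
P1 drop A (B beats it: Q:9>5 R:12>0)
P1→{B,D} P2→{Q,R}

IESDS → P1:{B,D} P2:{Q,R}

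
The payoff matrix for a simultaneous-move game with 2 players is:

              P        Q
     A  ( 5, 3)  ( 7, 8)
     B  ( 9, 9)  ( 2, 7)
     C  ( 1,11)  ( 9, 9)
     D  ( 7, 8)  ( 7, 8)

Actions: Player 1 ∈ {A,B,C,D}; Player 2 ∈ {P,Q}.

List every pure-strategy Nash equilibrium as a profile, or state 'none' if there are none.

(A,P): not NE [P1→B gives 9>5; P2→Q gives 8>3]
(A,Q): not NE [P1→C gives 9>7]
(B,P): NE
(B,Q): not NE [P1→C gives 9>2; P2→P gives 9>7]
(C,P): not NE [P1→B gives 9>1]
(C,Q): not NE [P2→P gives 11>9]
(D,P): not NE [P1→B gives 9>7]
(D,Q): not NE [P1→C gives 9>7]

PSNE = {(B,P)}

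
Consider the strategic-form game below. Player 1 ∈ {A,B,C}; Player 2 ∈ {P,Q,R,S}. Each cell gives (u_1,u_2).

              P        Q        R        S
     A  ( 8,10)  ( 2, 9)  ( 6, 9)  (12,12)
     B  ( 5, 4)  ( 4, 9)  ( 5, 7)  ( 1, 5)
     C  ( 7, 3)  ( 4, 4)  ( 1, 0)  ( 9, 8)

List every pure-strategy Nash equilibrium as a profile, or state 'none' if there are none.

(A,P): not NE [P2→S gives 12>10]
(A,Q): not NE [P1→C gives 4>2; P2→S gives 12>9]
(A,R): not NE [P2→S gives 12>9]
(A,S): NE
(B,P): not NE [P1→A gives 8>5; P2→Q gives 9>4]
(B,Q): NE
(B,R): not NE [P1→A gives 6>5; P2→Q gives 9>7]
(B,S): not NE [P1→A gives 12>1; P2→Q gives 9>5]
(C,P): not NE [P1→A gives 8>7; P2→S gives 8>3]
(C,Q): not NE [P2→S gives 8>4]
(C,R): not NE [P1→A gives 6>1; P2→S gives 8>0]
(C,S): not NE [P1→A gives 12>9]

Nash profiles: (A,S), (B,Q)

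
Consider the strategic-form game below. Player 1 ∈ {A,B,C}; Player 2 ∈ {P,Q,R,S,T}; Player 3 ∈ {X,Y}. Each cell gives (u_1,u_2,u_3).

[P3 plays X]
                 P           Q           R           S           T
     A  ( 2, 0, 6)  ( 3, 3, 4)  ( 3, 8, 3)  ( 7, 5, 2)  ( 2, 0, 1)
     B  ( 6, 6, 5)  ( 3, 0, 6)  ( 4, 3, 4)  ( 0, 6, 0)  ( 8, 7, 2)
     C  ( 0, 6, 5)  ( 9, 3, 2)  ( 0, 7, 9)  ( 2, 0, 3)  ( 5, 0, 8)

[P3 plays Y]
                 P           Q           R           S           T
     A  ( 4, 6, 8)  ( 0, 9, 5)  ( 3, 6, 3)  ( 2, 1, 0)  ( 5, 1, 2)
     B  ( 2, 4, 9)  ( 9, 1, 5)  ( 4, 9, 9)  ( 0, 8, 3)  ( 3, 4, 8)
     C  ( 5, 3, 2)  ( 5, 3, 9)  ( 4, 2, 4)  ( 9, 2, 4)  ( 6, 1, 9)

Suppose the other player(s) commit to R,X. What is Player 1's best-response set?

argmax u_1 = {B}

u_1(A vs R,X) = 3
u_1(B vs R,X) = 4
u_1(C vs R,X) = 0
max payoff 4 at {B}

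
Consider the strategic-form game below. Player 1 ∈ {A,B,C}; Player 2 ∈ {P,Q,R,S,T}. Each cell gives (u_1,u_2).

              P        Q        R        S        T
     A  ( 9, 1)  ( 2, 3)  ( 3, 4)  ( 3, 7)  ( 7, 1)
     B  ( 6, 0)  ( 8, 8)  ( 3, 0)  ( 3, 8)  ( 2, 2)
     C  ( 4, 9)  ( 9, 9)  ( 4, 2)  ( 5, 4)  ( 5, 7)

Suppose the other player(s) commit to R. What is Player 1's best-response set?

u_1(A vs R) = 3
u_1(B vs R) = 3
u_1(C vs R) = 4
max payoff 4 at {C}

argmax u_1 = {C}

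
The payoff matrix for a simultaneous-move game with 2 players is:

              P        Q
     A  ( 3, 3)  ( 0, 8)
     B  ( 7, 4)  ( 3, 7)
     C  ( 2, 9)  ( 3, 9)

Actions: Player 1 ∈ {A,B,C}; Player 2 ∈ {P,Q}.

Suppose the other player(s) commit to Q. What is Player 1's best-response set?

argmax u_1 = {B,C}

u_1(A vs Q) = 0
u_1(B vs Q) = 3
u_1(C vs Q) = 3
max payoff 3 at {B,C}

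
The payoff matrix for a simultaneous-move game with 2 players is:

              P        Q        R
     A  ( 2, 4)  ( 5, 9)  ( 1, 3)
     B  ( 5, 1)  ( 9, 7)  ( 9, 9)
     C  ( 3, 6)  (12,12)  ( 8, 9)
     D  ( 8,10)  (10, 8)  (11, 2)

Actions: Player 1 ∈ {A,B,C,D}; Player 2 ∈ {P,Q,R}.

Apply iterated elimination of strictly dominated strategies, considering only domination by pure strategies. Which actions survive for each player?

Survivors P1:{C,D} P2:{P,Q}

P1 drop A (B beats it: P:5>2 Q:9>5 R:9>1)
P1 drop B (D beats it: P:8>5 Q:10>9 R:11>9)
P2 drop R (Q beats it: C:12>9 D:8>2)
P1→{C,D} P2→{P,Q}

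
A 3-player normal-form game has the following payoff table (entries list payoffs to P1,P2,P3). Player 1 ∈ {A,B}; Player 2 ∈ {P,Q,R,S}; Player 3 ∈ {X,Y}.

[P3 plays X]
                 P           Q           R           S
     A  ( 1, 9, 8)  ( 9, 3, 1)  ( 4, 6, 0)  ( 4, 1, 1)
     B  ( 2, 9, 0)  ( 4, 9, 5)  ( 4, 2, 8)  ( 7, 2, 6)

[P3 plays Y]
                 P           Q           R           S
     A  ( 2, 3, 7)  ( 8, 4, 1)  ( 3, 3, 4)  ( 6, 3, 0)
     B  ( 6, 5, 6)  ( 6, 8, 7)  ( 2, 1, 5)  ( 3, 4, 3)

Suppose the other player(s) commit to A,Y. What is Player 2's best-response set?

P2 best: {Q}

u_2(P vs A,Y) = 3
u_2(Q vs A,Y) = 4
u_2(R vs A,Y) = 3
u_2(S vs A,Y) = 3
max payoff 4 at {Q}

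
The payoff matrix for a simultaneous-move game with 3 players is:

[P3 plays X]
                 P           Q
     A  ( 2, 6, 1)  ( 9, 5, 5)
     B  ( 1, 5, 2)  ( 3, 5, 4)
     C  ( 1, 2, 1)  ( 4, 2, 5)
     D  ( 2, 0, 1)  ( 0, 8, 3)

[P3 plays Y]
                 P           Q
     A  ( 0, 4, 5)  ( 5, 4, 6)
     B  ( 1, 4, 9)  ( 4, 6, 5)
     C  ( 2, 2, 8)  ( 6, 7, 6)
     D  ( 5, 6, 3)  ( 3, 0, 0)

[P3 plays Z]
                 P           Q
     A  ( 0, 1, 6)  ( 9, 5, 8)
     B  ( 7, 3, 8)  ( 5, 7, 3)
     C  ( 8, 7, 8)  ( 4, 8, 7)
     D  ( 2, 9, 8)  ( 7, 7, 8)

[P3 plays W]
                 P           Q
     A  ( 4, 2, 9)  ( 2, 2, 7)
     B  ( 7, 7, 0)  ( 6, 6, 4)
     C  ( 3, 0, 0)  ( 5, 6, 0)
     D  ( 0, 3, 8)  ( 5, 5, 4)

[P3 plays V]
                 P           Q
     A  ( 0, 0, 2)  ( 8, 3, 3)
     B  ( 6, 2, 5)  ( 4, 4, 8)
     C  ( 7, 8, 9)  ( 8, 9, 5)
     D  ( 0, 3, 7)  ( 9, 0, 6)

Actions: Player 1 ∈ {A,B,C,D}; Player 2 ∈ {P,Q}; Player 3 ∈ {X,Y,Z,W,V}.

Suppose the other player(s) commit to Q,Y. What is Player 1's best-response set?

u_1(A vs Q,Y) = 5
u_1(B vs Q,Y) = 4
u_1(C vs Q,Y) = 6
u_1(D vs Q,Y) = 3
max payoff 6 at {C}

argmax u_1 = {C}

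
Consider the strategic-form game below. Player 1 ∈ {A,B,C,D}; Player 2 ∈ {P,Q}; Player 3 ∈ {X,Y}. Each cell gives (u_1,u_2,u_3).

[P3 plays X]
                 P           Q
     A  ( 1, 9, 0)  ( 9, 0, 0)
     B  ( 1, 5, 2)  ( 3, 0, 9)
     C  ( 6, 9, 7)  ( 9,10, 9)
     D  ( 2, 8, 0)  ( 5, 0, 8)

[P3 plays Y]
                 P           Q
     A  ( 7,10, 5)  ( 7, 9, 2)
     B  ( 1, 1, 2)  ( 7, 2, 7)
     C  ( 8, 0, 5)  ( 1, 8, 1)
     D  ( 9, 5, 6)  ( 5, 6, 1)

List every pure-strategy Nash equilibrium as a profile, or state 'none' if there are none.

NE set: (C,Q,X)

(A,P,X): not NE [P1→C gives 6>1; P3→Y gives 5>0]
(A,P,Y): not NE [P1→D gives 9>7]
(A,Q,X): not NE [P2→P gives 9>0; P3→Y gives 2>0]
(A,Q,Y): not NE [P2→P gives 10>9]
(B,P,X): not NE [P1→C gives 6>1]
(B,P,Y): not NE [P1→D gives 9>1; P2→Q gives 2>1]
(B,Q,X): not NE [P1→C gives 9>3; P2→P gives 5>0]
(B,Q,Y): not NE [P3→X gives 9>7]
(C,P,X): not NE [P2→Q gives 10>9]
(C,P,Y): not NE [P1→D gives 9>8; P2→Q gives 8>0; P3→X gives 7>5]
(C,Q,X): NE
(C,Q,Y): not NE [P1→B gives 7>1; P3→X gives 9>1]
(D,P,X): not NE [P1→C gives 6>2; P3→Y gives 6>0]
(D,P,Y): not NE [P2→Q gives 6>5]
(D,Q,X): not NE [P1→C gives 9>5; P2→P gives 8>0]
(D,Q,Y): not NE [P1→B gives 7>5; P3→X gives 8>1]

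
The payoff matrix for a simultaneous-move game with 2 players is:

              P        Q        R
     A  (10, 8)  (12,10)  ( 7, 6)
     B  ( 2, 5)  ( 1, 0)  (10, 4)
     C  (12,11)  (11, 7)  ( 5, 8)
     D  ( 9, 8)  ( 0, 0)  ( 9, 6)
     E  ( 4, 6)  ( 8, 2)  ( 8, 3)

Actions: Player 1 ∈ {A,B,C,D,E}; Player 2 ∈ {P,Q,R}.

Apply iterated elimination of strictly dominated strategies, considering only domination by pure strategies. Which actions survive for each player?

P2 drop R (P beats it: A:8>6 B:5>4 C:11>8 D:8>6 E:6>3)
P1 drop B (A beats it: P:10>2 Q:12>1)
P1 drop D (A beats it: P:10>9 Q:12>0)
P1 drop E (A beats it: P:10>4 Q:12>8)
P1→{A,C} P2→{P,Q}

Survivors P1:{A,C} P2:{P,Q}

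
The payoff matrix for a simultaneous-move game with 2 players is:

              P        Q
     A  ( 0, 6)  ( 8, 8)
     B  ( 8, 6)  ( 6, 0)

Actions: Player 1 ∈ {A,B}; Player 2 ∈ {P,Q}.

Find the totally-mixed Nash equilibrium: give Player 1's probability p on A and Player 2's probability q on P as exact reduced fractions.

P1 indiff ⇒ q·0+(1-q)·8 = q·8+(1-q)·6 ⇒ q(-8) = (1-q)(-2) ⇒ q = 1/5
P2 indiff ⇒ p·6+(1-p)·6 = p·8+(1-p)·0 ⇒ p(-2) = (1-p)(-6) ⇒ p = 3/4

p=3/4, q=1/5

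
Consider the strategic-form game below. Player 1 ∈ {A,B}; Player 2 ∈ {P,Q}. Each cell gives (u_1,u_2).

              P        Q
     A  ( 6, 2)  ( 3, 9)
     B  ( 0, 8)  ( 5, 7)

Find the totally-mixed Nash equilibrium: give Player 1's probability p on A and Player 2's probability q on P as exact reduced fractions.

P1 indiff ⇒ q·6+(1-q)·3 = q·0+(1-q)·5 ⇒ q(6) = (1-q)(2) ⇒ q = 1/4
P2 indiff ⇒ p·2+(1-p)·8 = p·9+(1-p)·7 ⇒ p(-7) = (1-p)(-1) ⇒ p = 1/8

P1 mixes 1/8 on A; P2 mixes 1/4 on P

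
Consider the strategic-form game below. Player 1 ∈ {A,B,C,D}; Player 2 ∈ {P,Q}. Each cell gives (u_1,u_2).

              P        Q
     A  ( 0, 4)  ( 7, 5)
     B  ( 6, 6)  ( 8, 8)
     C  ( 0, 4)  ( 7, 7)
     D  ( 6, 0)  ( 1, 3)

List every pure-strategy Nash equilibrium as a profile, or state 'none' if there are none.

(A,P): not NE [P1→D gives 6>0; P2→Q gives 5>4]
(A,Q): not NE [P1→B gives 8>7]
(B,P): not NE [P2→Q gives 8>6]
(B,Q): NE
(C,P): not NE [P1→D gives 6>0; P2→Q gives 7>4]
(C,Q): not NE [P1→B gives 8>7]
(D,P): not NE [P2→Q gives 3>0]
(D,Q): not NE [P1→B gives 8>1]

NE set: (B,Q)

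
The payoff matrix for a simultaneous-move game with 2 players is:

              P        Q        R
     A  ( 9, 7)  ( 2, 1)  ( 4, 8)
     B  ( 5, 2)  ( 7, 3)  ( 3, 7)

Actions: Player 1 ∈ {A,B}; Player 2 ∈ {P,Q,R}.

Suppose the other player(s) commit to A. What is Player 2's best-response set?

P2 best: {R}

u_2(P vs A) = 7
u_2(Q vs A) = 1
u_2(R vs A) = 8
max payoff 8 at {R}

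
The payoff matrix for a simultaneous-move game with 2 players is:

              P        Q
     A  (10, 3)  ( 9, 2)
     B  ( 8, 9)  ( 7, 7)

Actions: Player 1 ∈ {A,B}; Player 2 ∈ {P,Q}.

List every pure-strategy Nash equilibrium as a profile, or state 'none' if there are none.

NE set: (A,P)

(A,P): NE
(A,Q): not NE [P2→P gives 3>2]
(B,P): not NE [P1→A gives 10>8]
(B,Q): not NE [P1→A gives 9>7; P2→P gives 9>7]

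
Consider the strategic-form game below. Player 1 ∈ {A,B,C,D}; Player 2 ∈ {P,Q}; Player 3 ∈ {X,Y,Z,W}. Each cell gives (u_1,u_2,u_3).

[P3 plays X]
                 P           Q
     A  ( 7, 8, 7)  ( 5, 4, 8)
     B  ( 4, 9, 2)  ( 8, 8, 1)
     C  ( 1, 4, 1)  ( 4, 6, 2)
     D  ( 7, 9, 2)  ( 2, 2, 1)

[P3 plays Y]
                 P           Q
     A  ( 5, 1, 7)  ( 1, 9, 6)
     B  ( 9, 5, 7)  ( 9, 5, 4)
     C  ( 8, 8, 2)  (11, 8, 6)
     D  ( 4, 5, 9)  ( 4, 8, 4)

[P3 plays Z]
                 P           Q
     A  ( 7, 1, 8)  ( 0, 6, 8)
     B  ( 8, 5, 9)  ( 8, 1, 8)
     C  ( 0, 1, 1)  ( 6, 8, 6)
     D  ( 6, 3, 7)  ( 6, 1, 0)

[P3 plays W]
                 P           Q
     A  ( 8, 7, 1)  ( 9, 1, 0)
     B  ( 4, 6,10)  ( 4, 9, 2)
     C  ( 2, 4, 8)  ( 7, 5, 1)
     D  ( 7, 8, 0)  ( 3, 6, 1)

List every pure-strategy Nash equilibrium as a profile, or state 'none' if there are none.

(A,P,X): not NE [P3→Z gives 8>7]
(A,P,Y): not NE [P1→B gives 9>5; P2→Q gives 9>1; P3→Z gives 8>7]
(A,P,Z): not NE [P1→B gives 8>7; P2→Q gives 6>1]
(A,P,W): not NE [P3→Z gives 8>1]
(A,Q,X): not NE [P1→B gives 8>5; P2→P gives 8>4]
(A,Q,Y): not NE [P1→C gives 11>1; P3→Z gives 8>6]
(A,Q,Z): not NE [P1→B gives 8>0]
(A,Q,W): not NE [P2→P gives 7>1; P3→Z gives 8>0]
(B,P,X): not NE [P1→D gives 7>4; P3→W gives 10>2]
(B,P,Y): not NE [P3→W gives 10>7]
(B,P,Z): not NE [P3→W gives 10>9]
(B,P,W): not NE [P1→A gives 8>4; P2→Q gives 9>6]
(B,Q,X): not NE [P2→P gives 9>8; P3→Z gives 8>1]
(B,Q,Y): not NE [P1→C gives 11>9; P3→Z gives 8>4]
(B,Q,Z): not NE [P2→P gives 5>1]
(B,Q,W): not NE [P1→A gives 9>4; P3→Z gives 8>2]
(C,P,X): not NE [P1→D gives 7>1; P2→Q gives 6>4; P3→W gives 8>1]
(C,P,Y): not NE [P1→B gives 9>8; P3→W gives 8>2]
(C,P,Z): not NE [P1→B gives 8>0; P2→Q gives 8>1; P3→W gives 8>1]
(C,P,W): not NE [P1→A gives 8>2; P2→Q gives 5>4]
(C,Q,X): not NE [P1→B gives 8>4; P3→Z gives 6>2]
(C,Q,Y): NE
(C,Q,Z): not NE [P1→B gives 8>6]
(C,Q,W): not NE [P1→A gives 9>7; P3→Z gives 6>1]
(D,P,X): not NE [P3→Y gives 9>2]
(D,P,Y): not NE [P1→B gives 9>4; P2→Q gives 8>5]
(D,P,Z): not NE [P1→B gives 8>6; P3→Y gives 9>7]
(D,P,W): not NE [P1→A gives 8>7; P3→Y gives 9>0]
(D,Q,X): not NE [P1→B gives 8>2; P2→P gives 9>2; P3→Y gives 4>1]
(D,Q,Y): not NE [P1→C gives 11>4]
(D,Q,Z): not NE [P1→B gives 8>6; P2→P gives 3>1; P3→Y gives 4>0]
(D,Q,W): not NE [P1→A gives 9>3; P2→P gives 8>6; P3→Y gives 4>1]

NE set: (C,Q,Y)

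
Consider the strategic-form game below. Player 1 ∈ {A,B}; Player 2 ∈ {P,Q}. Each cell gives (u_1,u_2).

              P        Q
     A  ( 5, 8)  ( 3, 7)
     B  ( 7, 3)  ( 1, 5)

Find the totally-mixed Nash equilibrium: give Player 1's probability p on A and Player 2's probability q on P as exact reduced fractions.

P1 indiff ⇒ q·5+(1-q)·3 = q·7+(1-q)·1 ⇒ q(-2) = (1-q)(-2) ⇒ q = 1/2
P2 indiff ⇒ p·8+(1-p)·3 = p·7+(1-p)·5 ⇒ p(1) = (1-p)(2) ⇒ p = 2/3

(p,q) = (2/3, 1/2)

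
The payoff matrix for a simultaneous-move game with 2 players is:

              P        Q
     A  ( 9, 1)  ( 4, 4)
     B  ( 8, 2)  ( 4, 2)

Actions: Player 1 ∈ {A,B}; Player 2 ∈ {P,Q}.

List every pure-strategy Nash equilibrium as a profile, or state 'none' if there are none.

(A,P): not NE [P2→Q gives 4>1]
(A,Q): NE
(B,P): not NE [P1→A gives 9>8]
(B,Q): NE

PSNE = {(A,Q), (B,Q)}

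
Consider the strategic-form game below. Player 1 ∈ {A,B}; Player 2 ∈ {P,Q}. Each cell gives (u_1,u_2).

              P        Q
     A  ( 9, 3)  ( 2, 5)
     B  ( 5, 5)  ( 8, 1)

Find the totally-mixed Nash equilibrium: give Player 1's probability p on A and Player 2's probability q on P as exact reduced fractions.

P1 indiff ⇒ q·9+(1-q)·2 = q·5+(1-q)·8 ⇒ q(4) = (1-q)(6) ⇒ q = 3/5
P2 indiff ⇒ p·3+(1-p)·5 = p·5+(1-p)·1 ⇒ p(-2) = (1-p)(-4) ⇒ p = 2/3

p=2/3, q=3/5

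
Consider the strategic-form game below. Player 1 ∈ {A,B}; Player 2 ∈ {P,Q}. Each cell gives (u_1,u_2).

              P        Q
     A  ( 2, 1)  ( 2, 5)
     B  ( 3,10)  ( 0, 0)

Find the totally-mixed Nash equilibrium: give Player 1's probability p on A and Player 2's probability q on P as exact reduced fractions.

P1 mixes 5/7 on A; P2 mixes 2/3 on P

P1 indiff ⇒ q·2+(1-q)·2 = q·3+(1-q)·0 ⇒ q(-1) = (1-q)(-2) ⇒ q = 2/3
P2 indiff ⇒ p·1+(1-p)·10 = p·5+(1-p)·0 ⇒ p(-4) = (1-p)(-10) ⇒ p = 5/7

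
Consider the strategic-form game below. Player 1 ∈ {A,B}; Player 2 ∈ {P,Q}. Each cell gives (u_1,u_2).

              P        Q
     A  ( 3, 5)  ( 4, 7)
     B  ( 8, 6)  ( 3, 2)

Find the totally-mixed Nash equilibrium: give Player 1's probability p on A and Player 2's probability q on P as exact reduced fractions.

p=2/3, q=1/6

P1 indiff ⇒ q·3+(1-q)·4 = q·8+(1-q)·3 ⇒ q(-5) = (1-q)(-1) ⇒ q = 1/6
P2 indiff ⇒ p·5+(1-p)·6 = p·7+(1-p)·2 ⇒ p(-2) = (1-p)(-4) ⇒ p = 2/3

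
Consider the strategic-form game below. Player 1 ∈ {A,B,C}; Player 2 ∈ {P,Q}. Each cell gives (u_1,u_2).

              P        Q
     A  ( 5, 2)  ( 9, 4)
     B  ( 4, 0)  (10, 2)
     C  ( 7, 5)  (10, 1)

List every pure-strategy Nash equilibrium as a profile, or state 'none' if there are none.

PSNE = {(B,Q), (C,P)}

(A,P): not NE [P1→C gives 7>5; P2→Q gives 4>2]
(A,Q): not NE [P1→C gives 10>9]
(B,P): not NE [P1→C gives 7>4; P2→Q gives 2>0]
(B,Q): NE
(C,P): NE
(C,Q): not NE [P2→P gives 5>1]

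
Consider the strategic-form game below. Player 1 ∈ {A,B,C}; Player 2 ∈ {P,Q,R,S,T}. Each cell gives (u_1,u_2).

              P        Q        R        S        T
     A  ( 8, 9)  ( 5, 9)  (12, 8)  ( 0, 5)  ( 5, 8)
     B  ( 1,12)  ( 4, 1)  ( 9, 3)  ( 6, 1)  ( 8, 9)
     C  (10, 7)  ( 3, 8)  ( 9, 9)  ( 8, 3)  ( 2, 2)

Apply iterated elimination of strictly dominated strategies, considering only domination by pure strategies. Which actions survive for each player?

P2 drop S (P beats it: A:9>5 B:12>1 C:7>3)
P2 drop T (P beats it: A:9>8 B:12>9 C:7>2)
P1 drop B (A beats it: P:8>1 Q:5>4 R:12>9)
P1→{A,C} P2→{P,Q,R}

Remaining: P1:{A,C} P2:{P,Q,R}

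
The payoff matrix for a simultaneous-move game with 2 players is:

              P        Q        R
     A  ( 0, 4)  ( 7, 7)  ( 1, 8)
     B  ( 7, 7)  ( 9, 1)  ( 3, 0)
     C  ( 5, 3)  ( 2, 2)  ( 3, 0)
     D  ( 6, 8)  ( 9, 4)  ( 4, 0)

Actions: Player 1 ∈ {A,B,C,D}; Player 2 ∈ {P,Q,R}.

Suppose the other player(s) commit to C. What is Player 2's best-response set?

argmax u_2 = {P}

u_2(P vs C) = 3
u_2(Q vs C) = 2
u_2(R vs C) = 0
max payoff 3 at {P}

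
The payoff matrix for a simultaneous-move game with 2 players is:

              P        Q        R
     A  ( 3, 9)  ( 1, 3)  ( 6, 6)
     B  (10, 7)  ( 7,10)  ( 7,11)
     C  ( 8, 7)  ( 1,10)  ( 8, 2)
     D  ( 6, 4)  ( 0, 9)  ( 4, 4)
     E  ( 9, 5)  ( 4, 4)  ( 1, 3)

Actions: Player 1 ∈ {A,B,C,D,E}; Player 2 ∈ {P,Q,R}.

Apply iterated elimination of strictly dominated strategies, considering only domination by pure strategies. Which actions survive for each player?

P1 drop A (B beats it: P:10>3 Q:7>1 R:7>6)
P1 drop D (B beats it: P:10>6 Q:7>0 R:7>4)
P1 drop E (B beats it: P:10>9 Q:7>4 R:7>1)
P2 drop P (Q beats it: B:10>7 C:10>7)
P1→{B,C} P2→{Q,R}

Survivors P1:{B,C} P2:{Q,R}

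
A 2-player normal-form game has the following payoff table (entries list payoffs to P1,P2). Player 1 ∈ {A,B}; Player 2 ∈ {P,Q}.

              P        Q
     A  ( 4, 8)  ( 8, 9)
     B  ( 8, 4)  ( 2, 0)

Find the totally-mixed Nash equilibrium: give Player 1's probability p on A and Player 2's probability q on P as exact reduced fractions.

p=4/5, q=3/5

P1 indiff ⇒ q·4+(1-q)·8 = q·8+(1-q)·2 ⇒ q(-4) = (1-q)(-6) ⇒ q = 3/5
P2 indiff ⇒ p·8+(1-p)·4 = p·9+(1-p)·0 ⇒ p(-1) = (1-p)(-4) ⇒ p = 4/5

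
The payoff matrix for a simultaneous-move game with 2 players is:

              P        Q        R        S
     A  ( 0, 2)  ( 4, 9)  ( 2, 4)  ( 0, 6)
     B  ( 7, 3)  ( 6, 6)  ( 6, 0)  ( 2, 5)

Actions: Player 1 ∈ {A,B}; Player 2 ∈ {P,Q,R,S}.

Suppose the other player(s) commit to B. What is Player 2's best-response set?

P2 best: {Q}

u_2(P vs B) = 3
u_2(Q vs B) = 6
u_2(R vs B) = 0
u_2(S vs B) = 5
max payoff 6 at {Q}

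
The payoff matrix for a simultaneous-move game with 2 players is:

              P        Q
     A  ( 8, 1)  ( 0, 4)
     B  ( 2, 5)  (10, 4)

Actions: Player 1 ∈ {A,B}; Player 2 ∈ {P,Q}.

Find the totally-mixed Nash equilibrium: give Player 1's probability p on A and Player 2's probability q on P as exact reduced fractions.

P1 indiff ⇒ q·8+(1-q)·0 = q·2+(1-q)·10 ⇒ q(6) = (1-q)(10) ⇒ q = 5/8
P2 indiff ⇒ p·1+(1-p)·5 = p·4+(1-p)·4 ⇒ p(-3) = (1-p)(-1) ⇒ p = 1/4

(p,q) = (1/4, 5/8)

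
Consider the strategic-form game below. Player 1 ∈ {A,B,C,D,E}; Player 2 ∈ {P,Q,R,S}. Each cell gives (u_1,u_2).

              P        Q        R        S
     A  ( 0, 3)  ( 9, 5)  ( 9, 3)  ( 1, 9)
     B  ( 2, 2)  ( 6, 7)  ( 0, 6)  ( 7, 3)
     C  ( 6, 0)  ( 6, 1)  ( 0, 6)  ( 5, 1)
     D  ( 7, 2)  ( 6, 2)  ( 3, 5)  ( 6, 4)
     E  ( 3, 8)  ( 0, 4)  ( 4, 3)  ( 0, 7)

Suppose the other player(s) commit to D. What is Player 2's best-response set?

P2 best: {R}

u_2(P vs D) = 2
u_2(Q vs D) = 2
u_2(R vs D) = 5
u_2(S vs D) = 4
max payoff 5 at {R}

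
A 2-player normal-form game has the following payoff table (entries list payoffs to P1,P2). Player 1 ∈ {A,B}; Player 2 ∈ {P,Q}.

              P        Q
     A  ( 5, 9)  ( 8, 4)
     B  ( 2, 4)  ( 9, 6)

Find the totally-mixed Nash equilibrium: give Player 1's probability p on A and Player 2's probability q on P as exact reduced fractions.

P1 indiff ⇒ q·5+(1-q)·8 = q·2+(1-q)·9 ⇒ q(3) = (1-q)(1) ⇒ q = 1/4
P2 indiff ⇒ p·9+(1-p)·4 = p·4+(1-p)·6 ⇒ p(5) = (1-p)(2) ⇒ p = 2/7

p=2/7, q=1/4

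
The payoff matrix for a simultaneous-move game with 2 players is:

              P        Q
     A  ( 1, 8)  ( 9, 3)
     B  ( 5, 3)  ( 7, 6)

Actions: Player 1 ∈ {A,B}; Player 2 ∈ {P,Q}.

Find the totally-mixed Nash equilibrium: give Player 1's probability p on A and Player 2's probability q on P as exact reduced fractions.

P1 indiff ⇒ q·1+(1-q)·9 = q·5+(1-q)·7 ⇒ q(-4) = (1-q)(-2) ⇒ q = 1/3
P2 indiff ⇒ p·8+(1-p)·3 = p·3+(1-p)·6 ⇒ p(5) = (1-p)(3) ⇒ p = 3/8

p=3/8, q=1/3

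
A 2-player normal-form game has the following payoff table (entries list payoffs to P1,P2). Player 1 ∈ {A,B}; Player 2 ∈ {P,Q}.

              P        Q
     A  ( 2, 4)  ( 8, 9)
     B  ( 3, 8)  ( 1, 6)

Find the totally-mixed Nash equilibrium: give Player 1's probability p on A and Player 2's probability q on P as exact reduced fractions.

P1 indiff ⇒ q·2+(1-q)·8 = q·3+(1-q)·1 ⇒ q(-1) = (1-q)(-7) ⇒ q = 7/8
P2 indiff ⇒ p·4+(1-p)·8 = p·9+(1-p)·6 ⇒ p(-5) = (1-p)(-2) ⇒ p = 2/7

P1 mixes 2/7 on A; P2 mixes 7/8 on P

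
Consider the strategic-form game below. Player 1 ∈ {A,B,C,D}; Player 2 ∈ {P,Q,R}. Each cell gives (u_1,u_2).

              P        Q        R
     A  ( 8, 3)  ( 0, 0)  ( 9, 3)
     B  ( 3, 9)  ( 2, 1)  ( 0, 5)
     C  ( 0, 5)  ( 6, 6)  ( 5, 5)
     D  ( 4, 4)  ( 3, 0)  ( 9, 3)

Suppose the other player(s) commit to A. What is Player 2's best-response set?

u_2(P vs A) = 3
u_2(Q vs A) = 0
u_2(R vs A) = 3
max payoff 3 at {P,R}

BR_2 = {P,R}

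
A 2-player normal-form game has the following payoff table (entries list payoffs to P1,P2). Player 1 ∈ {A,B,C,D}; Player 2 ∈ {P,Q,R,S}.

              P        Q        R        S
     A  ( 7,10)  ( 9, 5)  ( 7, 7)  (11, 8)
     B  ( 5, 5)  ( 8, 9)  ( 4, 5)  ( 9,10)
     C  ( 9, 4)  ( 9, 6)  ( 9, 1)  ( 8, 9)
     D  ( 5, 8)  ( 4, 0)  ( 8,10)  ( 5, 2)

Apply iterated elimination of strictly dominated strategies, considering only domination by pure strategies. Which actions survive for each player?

IESDS → P1:{A,C} P2:{P,S}

P1 drop B (A beats it: P:7>5 Q:9>8 R:7>4 S:11>9)
P1 drop D (C beats it: P:9>5 Q:9>4 R:9>8 S:8>5)
P2 drop Q (S beats it: A:8>5 C:9>6)
P2 drop R (P beats it: A:10>7 C:4>1)
P1→{A,C} P2→{P,S}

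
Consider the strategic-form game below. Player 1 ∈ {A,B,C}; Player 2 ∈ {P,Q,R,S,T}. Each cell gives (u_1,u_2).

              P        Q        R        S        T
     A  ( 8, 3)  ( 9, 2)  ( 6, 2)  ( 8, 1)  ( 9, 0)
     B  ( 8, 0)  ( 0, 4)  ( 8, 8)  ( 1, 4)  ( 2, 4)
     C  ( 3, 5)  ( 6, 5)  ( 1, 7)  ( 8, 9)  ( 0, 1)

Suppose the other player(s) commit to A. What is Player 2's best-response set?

u_2(P vs A) = 3
u_2(Q vs A) = 2
u_2(R vs A) = 2
u_2(S vs A) = 1
u_2(T vs A) = 0
max payoff 3 at {P}

P2 best: {P}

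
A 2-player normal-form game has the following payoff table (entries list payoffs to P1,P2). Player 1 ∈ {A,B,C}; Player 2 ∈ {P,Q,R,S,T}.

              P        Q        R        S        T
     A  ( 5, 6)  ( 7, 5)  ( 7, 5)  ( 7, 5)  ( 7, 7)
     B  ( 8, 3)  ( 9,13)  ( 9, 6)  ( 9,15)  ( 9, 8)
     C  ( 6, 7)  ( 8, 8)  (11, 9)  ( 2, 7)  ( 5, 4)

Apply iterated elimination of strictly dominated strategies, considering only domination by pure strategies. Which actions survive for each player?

Remaining: P1:{B,C} P2:{Q,R,S}

P1 drop A (B beats it: P:8>5 Q:9>7 R:9>7 S:9>7 T:9>7)
P2 drop P (Q beats it: B:13>3 C:8>7)
P2 drop T (Q beats it: B:13>8 C:8>4)
P1→{B,C} P2→{Q,R,S}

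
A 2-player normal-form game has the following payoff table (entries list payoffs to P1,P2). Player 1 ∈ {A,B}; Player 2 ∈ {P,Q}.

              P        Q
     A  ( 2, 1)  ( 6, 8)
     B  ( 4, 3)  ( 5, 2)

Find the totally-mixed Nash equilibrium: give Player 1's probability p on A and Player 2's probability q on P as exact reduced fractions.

P1 indiff ⇒ q·2+(1-q)·6 = q·4+(1-q)·5 ⇒ q(-2) = (1-q)(-1) ⇒ q = 1/3
P2 indiff ⇒ p·1+(1-p)·3 = p·8+(1-p)·2 ⇒ p(-7) = (1-p)(-1) ⇒ p = 1/8

(p,q) = (1/8, 1/3)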